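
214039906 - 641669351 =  - 427629445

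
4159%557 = 260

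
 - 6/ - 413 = 6/413 = 0.01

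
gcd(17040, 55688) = 8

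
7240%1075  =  790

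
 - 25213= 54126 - 79339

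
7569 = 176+7393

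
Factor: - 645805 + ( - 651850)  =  - 1297655=- 5^1*259531^1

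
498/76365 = 166/25455 = 0.01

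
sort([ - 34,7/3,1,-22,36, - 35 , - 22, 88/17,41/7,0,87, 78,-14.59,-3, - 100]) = [ - 100, - 35 , - 34, - 22,-22 ,-14.59,  -  3,0,1, 7/3,88/17 , 41/7 , 36,78,87] 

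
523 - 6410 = -5887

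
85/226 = 85/226 = 0.38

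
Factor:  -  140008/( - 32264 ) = 473/109 = 11^1*43^1*109^(  -  1)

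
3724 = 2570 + 1154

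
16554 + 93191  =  109745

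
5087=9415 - 4328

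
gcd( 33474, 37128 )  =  42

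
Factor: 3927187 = 11^1*17^1*21001^1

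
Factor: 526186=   2^1*19^1*61^1*227^1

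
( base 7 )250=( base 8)205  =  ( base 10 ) 133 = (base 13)A3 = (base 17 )7e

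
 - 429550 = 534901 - 964451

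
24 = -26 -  - 50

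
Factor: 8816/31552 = 2^( - 2)*17^ ( - 1 )*19^1 = 19/68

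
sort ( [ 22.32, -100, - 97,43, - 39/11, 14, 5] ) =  [-100, - 97, - 39/11,5, 14, 22.32,  43 ] 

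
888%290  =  18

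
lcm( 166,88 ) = 7304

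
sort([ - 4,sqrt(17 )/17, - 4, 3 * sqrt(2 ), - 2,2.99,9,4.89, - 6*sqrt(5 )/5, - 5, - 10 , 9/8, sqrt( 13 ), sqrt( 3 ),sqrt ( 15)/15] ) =[ - 10, - 5 , - 4, - 4, - 6 * sqrt(5)/5, - 2, sqrt( 17 )/17,  sqrt( 15 ) /15, 9/8,sqrt (3),  2.99, sqrt(13 ),3*sqrt( 2), 4.89, 9 ] 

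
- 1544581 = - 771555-773026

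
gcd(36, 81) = 9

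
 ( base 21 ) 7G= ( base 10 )163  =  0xA3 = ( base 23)72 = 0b10100011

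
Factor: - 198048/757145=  - 2^5*3^1*5^( - 1 )*2063^1 * 151429^ ( - 1)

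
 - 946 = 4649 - 5595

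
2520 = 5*504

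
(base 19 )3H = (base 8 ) 112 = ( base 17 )46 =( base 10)74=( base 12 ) 62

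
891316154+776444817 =1667760971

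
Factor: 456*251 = 2^3*3^1 * 19^1 *251^1 = 114456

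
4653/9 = 517 = 517.00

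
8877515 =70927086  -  62049571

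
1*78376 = 78376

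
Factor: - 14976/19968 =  - 3/4 = - 2^ ( - 2 )*3^1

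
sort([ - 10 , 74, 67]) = [-10, 67, 74 ]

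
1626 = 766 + 860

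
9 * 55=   495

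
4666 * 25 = 116650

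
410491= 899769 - 489278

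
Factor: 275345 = 5^1*7^1*7867^1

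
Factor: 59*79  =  4661 = 59^1*79^1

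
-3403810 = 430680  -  3834490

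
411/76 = 411/76=5.41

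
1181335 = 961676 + 219659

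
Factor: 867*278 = 241026   =  2^1*3^1*17^2 * 139^1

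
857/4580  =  857/4580=0.19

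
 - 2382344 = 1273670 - 3656014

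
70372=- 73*( - 964)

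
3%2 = 1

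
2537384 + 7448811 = 9986195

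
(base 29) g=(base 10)16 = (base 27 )G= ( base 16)10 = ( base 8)20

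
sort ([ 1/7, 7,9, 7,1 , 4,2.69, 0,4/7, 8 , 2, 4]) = [ 0,1/7,4/7  ,  1,2 , 2.69,4,4,7, 7, 8,9]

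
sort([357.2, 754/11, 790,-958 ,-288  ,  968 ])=[ - 958, - 288, 754/11, 357.2, 790,968 ] 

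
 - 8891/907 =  - 10+179/907 = - 9.80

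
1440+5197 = 6637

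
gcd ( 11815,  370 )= 5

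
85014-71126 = 13888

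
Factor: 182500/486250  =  2^1*73^1*389^ ( - 1)  =  146/389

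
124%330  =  124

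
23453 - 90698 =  - 67245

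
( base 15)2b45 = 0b10010001001010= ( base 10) 9290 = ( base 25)ELF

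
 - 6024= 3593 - 9617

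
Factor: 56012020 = 2^2*5^1*2800601^1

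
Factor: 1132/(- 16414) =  - 2^1 * 29^( - 1) = - 2/29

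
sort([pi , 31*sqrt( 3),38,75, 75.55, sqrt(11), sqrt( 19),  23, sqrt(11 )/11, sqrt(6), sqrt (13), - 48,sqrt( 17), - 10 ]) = [ - 48, - 10,sqrt(11)/11, sqrt ( 6 ),pi,sqrt(11), sqrt(13) , sqrt(17 ),sqrt( 19),23, 38,  31*sqrt(3 ), 75,75.55]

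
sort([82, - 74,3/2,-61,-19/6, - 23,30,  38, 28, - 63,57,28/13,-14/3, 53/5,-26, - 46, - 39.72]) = [-74,  -  63, - 61, - 46,-39.72 ,  -  26, - 23,-14/3  ,  -  19/6,3/2,28/13,53/5 , 28, 30,  38,57,82] 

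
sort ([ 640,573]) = [ 573,  640 ] 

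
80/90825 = 16/18165 = 0.00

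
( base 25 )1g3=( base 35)td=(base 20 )2b8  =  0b10000000100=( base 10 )1028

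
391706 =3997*98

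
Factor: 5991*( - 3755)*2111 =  - 3^1*5^1* 751^1*1997^1 * 2111^1 = - 47489488755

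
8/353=8/353  =  0.02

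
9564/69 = 138 + 14/23  =  138.61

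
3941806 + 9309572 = 13251378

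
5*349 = 1745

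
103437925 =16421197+87016728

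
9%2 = 1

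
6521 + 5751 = 12272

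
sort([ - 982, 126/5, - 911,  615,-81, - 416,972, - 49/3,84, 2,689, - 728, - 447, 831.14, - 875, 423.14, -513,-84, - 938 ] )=[-982, - 938 , - 911,  -  875, - 728, - 513, - 447, -416, - 84, - 81, - 49/3, 2,126/5,84,423.14,615, 689 , 831.14,  972]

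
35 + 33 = 68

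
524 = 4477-3953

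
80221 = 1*80221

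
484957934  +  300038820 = 784996754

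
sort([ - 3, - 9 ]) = [ - 9, - 3] 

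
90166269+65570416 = 155736685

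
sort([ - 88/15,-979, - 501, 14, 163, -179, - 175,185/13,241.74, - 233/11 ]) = [ -979, - 501,-179, - 175, - 233/11 , - 88/15,14,185/13,163,241.74] 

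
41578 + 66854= 108432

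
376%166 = 44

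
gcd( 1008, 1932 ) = 84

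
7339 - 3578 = 3761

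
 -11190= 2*( - 5595)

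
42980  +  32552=75532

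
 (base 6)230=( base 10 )90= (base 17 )55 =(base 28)36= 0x5A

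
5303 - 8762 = - 3459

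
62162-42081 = 20081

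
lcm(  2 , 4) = 4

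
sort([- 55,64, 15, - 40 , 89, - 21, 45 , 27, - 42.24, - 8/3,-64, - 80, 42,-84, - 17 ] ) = [ -84,  -  80,-64 ,  -  55, - 42.24, - 40, - 21,-17,-8/3 , 15, 27 , 42,45, 64,89]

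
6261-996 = 5265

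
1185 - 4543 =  -3358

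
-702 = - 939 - -237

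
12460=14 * 890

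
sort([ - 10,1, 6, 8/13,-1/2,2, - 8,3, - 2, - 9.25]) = [ - 10, - 9.25,- 8, - 2, - 1/2,  8/13, 1,2, 3,  6]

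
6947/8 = 6947/8 = 868.38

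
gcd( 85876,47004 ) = 4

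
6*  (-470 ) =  - 2820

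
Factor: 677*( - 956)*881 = -2^2*239^1*677^1*881^1 = - 570193772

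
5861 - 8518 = -2657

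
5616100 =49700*113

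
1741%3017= 1741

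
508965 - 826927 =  - 317962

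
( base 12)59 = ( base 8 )105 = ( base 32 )25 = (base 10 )69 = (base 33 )23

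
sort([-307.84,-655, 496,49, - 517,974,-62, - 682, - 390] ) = [ - 682, - 655, - 517 ,-390, - 307.84,-62,49,  496,974 ] 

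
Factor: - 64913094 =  - 2^1*3^2*3606283^1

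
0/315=0 = 0.00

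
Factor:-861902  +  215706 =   -  2^2*73^1*2213^1 = -646196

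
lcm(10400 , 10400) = 10400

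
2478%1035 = 408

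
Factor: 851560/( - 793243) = -2^3*5^1*11^( - 1) * 37^( - 1 )*61^1 * 349^1*1949^( - 1) 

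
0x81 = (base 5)1004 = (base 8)201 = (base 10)129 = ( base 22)5J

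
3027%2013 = 1014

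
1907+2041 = 3948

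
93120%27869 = 9513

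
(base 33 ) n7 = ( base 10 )766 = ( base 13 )46C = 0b1011111110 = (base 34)mi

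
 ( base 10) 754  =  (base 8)1362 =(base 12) 52A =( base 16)2F2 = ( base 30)p4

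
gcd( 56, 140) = 28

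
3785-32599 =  -28814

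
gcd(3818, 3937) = 1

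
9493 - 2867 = 6626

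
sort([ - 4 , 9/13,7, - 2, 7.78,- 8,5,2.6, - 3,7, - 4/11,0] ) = [ - 8, - 4, - 3, - 2, - 4/11 , 0, 9/13, 2.6, 5,7, 7,7.78]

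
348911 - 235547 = 113364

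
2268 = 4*567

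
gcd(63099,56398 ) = 1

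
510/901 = 30/53 = 0.57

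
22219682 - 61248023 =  - 39028341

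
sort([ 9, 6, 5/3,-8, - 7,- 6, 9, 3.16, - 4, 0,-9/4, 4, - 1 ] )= [-8, - 7, - 6, - 4, - 9/4, - 1, 0, 5/3, 3.16,4,6, 9,9 ]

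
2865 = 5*573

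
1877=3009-1132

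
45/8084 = 45/8084 = 0.01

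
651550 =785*830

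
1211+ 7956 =9167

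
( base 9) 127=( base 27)3P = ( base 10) 106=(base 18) 5g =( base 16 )6a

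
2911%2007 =904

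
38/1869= 38/1869= 0.02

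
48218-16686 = 31532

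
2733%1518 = 1215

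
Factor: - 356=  - 2^2*89^1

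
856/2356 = 214/589 = 0.36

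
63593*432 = 27472176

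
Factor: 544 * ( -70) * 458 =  - 2^7*5^1*7^1 *17^1*229^1 = - 17440640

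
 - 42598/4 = - 10650 + 1/2 = - 10649.50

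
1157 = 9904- 8747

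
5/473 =5/473 = 0.01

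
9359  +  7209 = 16568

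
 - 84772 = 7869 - 92641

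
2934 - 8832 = -5898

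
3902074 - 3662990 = 239084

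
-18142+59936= 41794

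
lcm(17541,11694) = 35082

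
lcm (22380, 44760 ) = 44760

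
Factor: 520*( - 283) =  - 2^3*5^1 * 13^1*283^1 =- 147160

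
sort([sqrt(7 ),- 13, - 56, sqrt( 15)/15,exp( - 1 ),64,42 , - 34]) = [ - 56, - 34, - 13, sqrt( 15 ) /15,exp( - 1),sqrt(7 ), 42, 64 ] 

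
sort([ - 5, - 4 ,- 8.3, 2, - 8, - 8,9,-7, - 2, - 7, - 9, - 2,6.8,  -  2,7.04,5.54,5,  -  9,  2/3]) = [-9, - 9, - 8.3, - 8, - 8,-7,-7,-5, - 4,-2, - 2, - 2,2/3,  2,5,5.54 , 6.8, 7.04,9 ]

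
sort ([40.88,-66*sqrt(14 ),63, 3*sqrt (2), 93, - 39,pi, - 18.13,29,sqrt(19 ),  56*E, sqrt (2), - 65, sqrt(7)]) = [ - 66*sqrt ( 14),  -  65,-39,-18.13,sqrt(2),sqrt(7 ), pi,3 * sqrt (2 ) , sqrt(19) , 29,40.88,  63,93,56*E] 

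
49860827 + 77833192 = 127694019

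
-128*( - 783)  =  100224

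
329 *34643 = 11397547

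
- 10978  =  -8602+-2376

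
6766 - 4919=1847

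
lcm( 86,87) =7482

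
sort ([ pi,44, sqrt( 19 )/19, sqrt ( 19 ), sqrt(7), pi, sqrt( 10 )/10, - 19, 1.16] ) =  [ - 19,sqrt( 19)/19,sqrt( 10)/10,1.16, sqrt( 7), pi, pi,  sqrt (19), 44]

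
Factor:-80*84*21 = -2^6 * 3^2*5^1*7^2 = - 141120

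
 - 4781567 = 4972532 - 9754099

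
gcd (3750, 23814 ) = 6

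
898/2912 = 449/1456 = 0.31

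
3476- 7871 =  - 4395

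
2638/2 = 1319 = 1319.00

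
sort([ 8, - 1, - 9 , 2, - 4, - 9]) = [ - 9 , - 9 ,-4, - 1,2 , 8]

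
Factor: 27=3^3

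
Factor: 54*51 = 2754 = 2^1*3^4*17^1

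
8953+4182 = 13135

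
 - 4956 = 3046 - 8002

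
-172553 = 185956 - 358509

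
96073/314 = 305 + 303/314 = 305.96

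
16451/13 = 1265  +  6/13 = 1265.46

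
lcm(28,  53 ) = 1484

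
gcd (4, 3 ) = 1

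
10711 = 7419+3292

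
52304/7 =7472 = 7472.00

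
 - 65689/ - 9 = 65689/9 = 7298.78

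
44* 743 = 32692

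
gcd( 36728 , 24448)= 8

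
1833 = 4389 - 2556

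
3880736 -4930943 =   -  1050207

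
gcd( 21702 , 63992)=2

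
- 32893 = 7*(- 4699) 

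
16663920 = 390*42728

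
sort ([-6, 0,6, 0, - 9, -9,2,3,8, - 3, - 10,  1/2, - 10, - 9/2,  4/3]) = [ -10,-10, - 9, - 9 ,-6, - 9/2,-3 , 0, 0, 1/2 , 4/3, 2,3, 6, 8]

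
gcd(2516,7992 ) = 148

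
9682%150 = 82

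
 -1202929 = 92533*( - 13)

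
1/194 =1/194 = 0.01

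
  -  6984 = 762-7746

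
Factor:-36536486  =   - 2^1*7^1  *263^1 * 9923^1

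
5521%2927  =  2594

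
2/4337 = 2/4337 =0.00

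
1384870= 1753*790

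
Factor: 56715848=2^3*7^1 * 61^1 *16603^1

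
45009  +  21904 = 66913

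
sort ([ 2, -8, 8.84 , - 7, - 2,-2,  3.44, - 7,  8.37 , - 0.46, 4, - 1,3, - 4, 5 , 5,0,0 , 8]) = [ - 8, - 7, - 7, - 4, - 2, - 2, - 1, - 0.46,0,0,2,3,3.44, 4, 5,5, 8, 8.37,8.84]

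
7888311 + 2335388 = 10223699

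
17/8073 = 17/8073 = 0.00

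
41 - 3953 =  - 3912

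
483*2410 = 1164030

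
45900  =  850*54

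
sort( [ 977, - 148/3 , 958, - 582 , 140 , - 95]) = [ - 582, - 95 , - 148/3,140,958 , 977]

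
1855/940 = 371/188 = 1.97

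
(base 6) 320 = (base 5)440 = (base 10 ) 120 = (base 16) 78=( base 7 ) 231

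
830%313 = 204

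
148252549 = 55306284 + 92946265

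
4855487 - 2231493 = 2623994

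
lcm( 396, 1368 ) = 15048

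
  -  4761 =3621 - 8382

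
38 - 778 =- 740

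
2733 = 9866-7133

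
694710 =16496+678214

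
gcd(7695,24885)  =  45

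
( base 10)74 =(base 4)1022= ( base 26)2M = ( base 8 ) 112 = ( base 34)26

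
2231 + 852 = 3083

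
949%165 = 124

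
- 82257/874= - 82257/874  =  - 94.12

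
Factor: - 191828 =-2^2*7^1*13^1*17^1*31^1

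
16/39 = 16/39 = 0.41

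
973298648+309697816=1282996464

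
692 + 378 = 1070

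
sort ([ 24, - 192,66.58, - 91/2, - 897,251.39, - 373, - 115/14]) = [ - 897, - 373, - 192, - 91/2, - 115/14,24,66.58, 251.39]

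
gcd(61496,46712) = 8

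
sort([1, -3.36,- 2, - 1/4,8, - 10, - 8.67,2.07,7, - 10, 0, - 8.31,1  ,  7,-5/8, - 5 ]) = [ - 10, -10, - 8.67, - 8.31,- 5,-3.36 , - 2, - 5/8, - 1/4, 0,1,1, 2.07,7,7, 8]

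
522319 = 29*18011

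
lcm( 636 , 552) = 29256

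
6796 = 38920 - 32124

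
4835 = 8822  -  3987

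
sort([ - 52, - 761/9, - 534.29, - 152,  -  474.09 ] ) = [ - 534.29, - 474.09, - 152, - 761/9,  -  52] 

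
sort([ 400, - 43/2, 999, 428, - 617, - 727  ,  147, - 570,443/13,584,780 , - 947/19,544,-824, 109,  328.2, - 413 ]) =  [  -  824, - 727,-617, - 570,-413, - 947/19,  -  43/2, 443/13, 109,147,328.2,400,  428,  544,584,780, 999]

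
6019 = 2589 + 3430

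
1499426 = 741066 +758360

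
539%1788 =539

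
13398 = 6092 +7306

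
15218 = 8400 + 6818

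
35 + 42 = 77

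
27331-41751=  - 14420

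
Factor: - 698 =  - 2^1*349^1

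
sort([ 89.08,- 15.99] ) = [-15.99 , 89.08 ]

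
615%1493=615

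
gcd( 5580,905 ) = 5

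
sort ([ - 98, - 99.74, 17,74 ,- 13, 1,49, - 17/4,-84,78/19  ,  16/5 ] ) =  [ - 99.74, - 98, - 84, - 13,-17/4,1,  16/5,78/19, 17,49,74] 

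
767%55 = 52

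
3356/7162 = 1678/3581 = 0.47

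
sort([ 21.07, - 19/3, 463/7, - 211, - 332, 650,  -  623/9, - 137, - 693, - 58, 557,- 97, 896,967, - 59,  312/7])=[ - 693, - 332 , - 211, - 137 ,  -  97, - 623/9,-59, - 58, - 19/3,21.07,312/7, 463/7, 557,650,896, 967]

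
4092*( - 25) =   -  102300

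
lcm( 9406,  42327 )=84654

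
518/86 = 259/43 = 6.02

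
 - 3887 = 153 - 4040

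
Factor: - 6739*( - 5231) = 35251709 = 23^1*293^1*5231^1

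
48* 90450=4341600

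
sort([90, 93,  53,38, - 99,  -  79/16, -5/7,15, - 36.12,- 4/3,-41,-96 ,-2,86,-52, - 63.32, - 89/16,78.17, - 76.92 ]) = [-99,-96, - 76.92, - 63.32, - 52, - 41, - 36.12, - 89/16,- 79/16,-2, -4/3,  -  5/7,15, 38,53,78.17,86,90 , 93 ]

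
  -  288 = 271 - 559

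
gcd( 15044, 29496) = 4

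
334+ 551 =885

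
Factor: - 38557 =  - 38557^1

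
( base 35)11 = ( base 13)2a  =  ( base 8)44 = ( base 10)36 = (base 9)40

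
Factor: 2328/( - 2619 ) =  - 2^3*3^(- 2) = - 8/9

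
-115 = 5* ( - 23)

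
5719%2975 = 2744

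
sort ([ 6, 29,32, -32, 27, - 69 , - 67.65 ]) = [ - 69, - 67.65, - 32 , 6, 27,29, 32]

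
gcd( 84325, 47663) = 1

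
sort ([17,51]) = [ 17, 51]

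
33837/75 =11279/25 = 451.16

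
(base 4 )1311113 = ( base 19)11f6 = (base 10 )7511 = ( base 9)11265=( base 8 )16527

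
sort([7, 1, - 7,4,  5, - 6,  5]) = [  -  7, - 6,1,4, 5,5, 7]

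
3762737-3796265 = -33528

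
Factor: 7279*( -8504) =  - 61900616 = - 2^3*29^1*251^1*1063^1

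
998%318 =44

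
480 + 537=1017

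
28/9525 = 28/9525 = 0.00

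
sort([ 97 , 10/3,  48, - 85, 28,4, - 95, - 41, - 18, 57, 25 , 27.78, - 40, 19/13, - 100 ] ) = [ - 100,-95, - 85, - 41, - 40, - 18, 19/13, 10/3,4,25, 27.78, 28, 48,  57, 97]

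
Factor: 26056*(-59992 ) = - 2^6 * 3257^1*7499^1 =-1563151552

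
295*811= 239245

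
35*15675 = 548625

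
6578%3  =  2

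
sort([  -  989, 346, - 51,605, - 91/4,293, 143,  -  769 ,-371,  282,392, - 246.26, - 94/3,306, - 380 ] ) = [ - 989, - 769,-380, - 371, - 246.26 , - 51, - 94/3,  -  91/4 , 143,282,293,306,346,392, 605]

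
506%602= 506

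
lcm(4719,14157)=14157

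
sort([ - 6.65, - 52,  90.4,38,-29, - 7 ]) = [ - 52, - 29, - 7,-6.65,38,90.4]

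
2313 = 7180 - 4867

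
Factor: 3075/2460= 5/4  =  2^( - 2 )* 5^1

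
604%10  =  4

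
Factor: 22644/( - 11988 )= - 3^( - 2)*17^1= -17/9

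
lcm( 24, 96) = 96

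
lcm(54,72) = 216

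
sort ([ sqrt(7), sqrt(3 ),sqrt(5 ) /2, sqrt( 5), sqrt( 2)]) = [ sqrt( 5 )/2,sqrt (2),sqrt(3),sqrt( 5 ), sqrt(7)]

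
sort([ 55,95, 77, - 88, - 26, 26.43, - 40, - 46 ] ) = [ - 88,-46, -40, -26, 26.43,55,77,95]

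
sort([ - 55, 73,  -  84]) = [ - 84, - 55 , 73 ] 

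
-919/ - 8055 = 919/8055 = 0.11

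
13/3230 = 13/3230 = 0.00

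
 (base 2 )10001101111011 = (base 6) 110015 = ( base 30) A2N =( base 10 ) 9083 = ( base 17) 1e75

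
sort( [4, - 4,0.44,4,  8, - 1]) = [ - 4,  -  1, 0.44,  4,4,8]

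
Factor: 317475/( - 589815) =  - 415/771 = - 3^( - 1)*5^1*83^1* 257^( - 1) 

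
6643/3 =6643/3 = 2214.33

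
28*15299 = 428372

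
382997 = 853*449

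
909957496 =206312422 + 703645074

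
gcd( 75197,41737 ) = 1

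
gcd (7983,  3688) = 1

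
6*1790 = 10740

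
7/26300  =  7/26300=0.00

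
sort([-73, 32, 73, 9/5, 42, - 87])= [ -87, - 73, 9/5,32, 42, 73 ] 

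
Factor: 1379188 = 2^2*344797^1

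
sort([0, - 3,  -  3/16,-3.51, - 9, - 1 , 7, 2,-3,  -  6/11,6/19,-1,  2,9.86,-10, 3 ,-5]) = [ - 10, - 9,-5,-3.51, - 3,-3,-1, - 1, - 6/11, - 3/16, 0, 6/19,2,  2, 3 , 7, 9.86 ] 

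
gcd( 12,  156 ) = 12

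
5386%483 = 73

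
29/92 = 29/92 = 0.32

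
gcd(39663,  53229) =3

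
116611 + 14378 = 130989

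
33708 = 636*53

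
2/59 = 2/59 = 0.03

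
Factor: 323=17^1*19^1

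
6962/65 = 6962/65 =107.11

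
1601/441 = 3  +  278/441 =3.63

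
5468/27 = 5468/27= 202.52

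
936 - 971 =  - 35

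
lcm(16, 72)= 144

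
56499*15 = 847485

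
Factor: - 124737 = -3^1*41579^1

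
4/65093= 4/65093 = 0.00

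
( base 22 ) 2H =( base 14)45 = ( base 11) 56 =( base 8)75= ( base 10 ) 61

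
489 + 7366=7855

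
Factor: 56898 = 2^1*3^2 * 29^1*109^1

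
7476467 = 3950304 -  - 3526163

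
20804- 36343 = - 15539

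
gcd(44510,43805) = 5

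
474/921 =158/307 =0.51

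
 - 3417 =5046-8463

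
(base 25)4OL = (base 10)3121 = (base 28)3RD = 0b110000110001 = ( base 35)2J6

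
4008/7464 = 167/311  =  0.54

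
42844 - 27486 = 15358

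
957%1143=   957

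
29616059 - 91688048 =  - 62071989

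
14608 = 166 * 88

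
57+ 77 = 134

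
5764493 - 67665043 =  - 61900550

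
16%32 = 16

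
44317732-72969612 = -28651880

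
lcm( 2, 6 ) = 6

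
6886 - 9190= -2304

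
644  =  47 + 597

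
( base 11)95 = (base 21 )4k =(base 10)104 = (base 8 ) 150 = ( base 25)44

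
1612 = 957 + 655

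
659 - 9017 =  - 8358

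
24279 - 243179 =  - 218900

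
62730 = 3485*18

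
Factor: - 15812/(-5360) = 2^( - 2 )*5^( - 1 ) * 59^1=59/20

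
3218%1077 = 1064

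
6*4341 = 26046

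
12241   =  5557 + 6684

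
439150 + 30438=469588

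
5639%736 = 487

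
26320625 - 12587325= 13733300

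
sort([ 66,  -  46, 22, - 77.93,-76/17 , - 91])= [- 91, - 77.93, - 46, -76/17,22,  66 ]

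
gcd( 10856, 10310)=2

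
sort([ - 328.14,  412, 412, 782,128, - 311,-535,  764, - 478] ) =[ - 535,  -  478, - 328.14, - 311,128,412,412,764, 782] 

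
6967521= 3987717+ 2979804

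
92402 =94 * 983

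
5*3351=16755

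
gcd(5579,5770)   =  1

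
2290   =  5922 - 3632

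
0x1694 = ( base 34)500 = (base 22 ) BKG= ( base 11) 4385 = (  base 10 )5780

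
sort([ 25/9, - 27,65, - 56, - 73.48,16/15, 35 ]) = [ - 73.48,-56, - 27, 16/15 , 25/9,35, 65] 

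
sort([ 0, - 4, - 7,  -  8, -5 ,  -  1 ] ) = [-8,-7, -5,-4, - 1, 0 ]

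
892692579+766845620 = 1659538199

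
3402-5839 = - 2437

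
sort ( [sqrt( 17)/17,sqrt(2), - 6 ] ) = [ - 6 , sqrt( 17)/17,sqrt(2)]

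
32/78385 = 32/78385 = 0.00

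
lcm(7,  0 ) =0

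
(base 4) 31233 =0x36f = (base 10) 879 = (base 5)12004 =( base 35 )p4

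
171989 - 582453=-410464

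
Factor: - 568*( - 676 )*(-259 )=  - 99447712= - 2^5*7^1*13^2*37^1*71^1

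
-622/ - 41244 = 311/20622 = 0.02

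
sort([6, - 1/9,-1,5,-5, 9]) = [ - 5, - 1,  -  1/9,5,6 , 9]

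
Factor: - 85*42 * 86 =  - 307020 = - 2^2*3^1*5^1*7^1*17^1*43^1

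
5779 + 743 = 6522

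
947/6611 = 947/6611 = 0.14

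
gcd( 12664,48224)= 8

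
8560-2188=6372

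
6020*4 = 24080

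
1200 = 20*60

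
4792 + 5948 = 10740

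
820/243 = 3 + 91/243 =3.37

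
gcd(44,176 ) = 44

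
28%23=5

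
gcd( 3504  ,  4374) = 6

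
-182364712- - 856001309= 673636597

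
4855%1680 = 1495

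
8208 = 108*76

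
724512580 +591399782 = 1315912362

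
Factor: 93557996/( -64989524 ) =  - 7^1*67^1*49871^1*16247381^( - 1) = -23389499/16247381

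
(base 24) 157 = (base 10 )703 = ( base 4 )22333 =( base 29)o7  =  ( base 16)2BF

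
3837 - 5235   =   - 1398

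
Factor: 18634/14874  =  3^( - 1)*7^1*11^3*  37^( - 1 ) * 67^( - 1)= 9317/7437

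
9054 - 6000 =3054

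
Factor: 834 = 2^1*3^1*139^1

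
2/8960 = 1/4480 = 0.00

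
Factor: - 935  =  -5^1*11^1 * 17^1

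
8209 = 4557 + 3652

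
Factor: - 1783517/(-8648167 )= 11^(-1)*786197^( -1 )*1783517^1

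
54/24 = 2 + 1/4 = 2.25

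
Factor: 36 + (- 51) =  - 15 = - 3^1*5^1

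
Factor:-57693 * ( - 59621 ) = 3^1*19231^1 * 59621^1 = 3439714353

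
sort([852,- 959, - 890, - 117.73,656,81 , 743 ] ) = [ - 959 , - 890, - 117.73, 81, 656,743 , 852]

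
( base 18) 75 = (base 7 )245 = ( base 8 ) 203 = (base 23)5G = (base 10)131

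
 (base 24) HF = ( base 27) FI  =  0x1A7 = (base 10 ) 423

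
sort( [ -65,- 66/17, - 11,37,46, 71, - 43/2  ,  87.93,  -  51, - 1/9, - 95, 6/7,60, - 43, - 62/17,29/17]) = [ - 95,-65, - 51,- 43, - 43/2 , - 11, - 66/17,-62/17, -1/9,6/7,29/17,  37, 46, 60,71, 87.93]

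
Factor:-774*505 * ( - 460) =2^3*3^2 * 5^2 * 23^1 * 43^1 * 101^1 = 179800200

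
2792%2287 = 505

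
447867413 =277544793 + 170322620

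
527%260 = 7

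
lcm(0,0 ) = 0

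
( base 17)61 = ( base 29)3G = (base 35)2x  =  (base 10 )103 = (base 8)147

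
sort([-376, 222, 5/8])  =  [ - 376,5/8, 222 ]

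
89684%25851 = 12131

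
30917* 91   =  2813447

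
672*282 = 189504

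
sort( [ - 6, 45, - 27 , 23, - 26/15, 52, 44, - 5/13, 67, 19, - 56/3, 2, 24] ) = [ - 27, - 56/3, -6,-26/15, - 5/13,2,19, 23, 24,  44, 45, 52,67] 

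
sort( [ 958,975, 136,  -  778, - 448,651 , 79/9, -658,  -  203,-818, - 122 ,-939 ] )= [ - 939,  -  818 , - 778, - 658, - 448, - 203,  -  122,79/9,  136, 651 , 958,975]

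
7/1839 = 7/1839 = 0.00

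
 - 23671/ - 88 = 23671/88 = 268.99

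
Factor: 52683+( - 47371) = 2^6*83^1  =  5312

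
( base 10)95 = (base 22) 47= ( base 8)137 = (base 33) 2t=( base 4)1133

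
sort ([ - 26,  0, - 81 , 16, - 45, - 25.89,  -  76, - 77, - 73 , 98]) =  [ - 81, - 77, - 76, - 73 , - 45,-26, - 25.89,  0,16, 98] 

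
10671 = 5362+5309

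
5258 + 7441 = 12699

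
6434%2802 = 830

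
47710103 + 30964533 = 78674636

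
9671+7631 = 17302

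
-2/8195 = -1 + 8193/8195 = -0.00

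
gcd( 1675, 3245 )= 5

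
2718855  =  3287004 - 568149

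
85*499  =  42415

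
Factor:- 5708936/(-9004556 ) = 2^1*11^ ( - 1 ) * 19^( - 1 )*67^1*10651^1 * 10771^( - 1) = 1427234/2251139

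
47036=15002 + 32034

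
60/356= 15/89=0.17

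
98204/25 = 98204/25 = 3928.16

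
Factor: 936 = 2^3*3^2*13^1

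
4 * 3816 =15264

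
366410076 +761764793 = 1128174869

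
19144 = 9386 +9758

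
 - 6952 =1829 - 8781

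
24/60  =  2/5 = 0.40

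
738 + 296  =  1034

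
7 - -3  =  10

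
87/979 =87/979 = 0.09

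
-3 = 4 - 7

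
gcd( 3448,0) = 3448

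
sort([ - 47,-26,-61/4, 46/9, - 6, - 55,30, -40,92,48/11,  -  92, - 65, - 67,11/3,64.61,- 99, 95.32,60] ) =[ - 99, - 92,-67, - 65, - 55, - 47, - 40,-26, - 61/4 ,-6,11/3,48/11,46/9, 30,60, 64.61,92,95.32 ]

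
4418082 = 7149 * 618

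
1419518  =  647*2194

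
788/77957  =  788/77957  =  0.01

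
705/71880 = 47/4792 = 0.01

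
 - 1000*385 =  - 385000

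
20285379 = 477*42527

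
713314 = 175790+537524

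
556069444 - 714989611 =-158920167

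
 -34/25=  - 2 + 16/25= - 1.36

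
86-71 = 15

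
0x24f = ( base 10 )591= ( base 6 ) 2423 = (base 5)4331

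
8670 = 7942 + 728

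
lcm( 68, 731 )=2924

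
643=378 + 265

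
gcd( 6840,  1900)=380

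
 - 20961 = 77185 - 98146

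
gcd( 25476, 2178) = 66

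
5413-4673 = 740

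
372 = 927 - 555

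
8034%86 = 36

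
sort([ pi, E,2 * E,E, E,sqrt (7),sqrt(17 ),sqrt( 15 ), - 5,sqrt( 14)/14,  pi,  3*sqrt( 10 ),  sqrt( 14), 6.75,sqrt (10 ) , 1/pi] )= [  -  5, sqrt( 14) /14,1/pi, sqrt(7), E,E, E,pi,pi,sqrt( 10),sqrt ( 14 ), sqrt(15),sqrt( 17 ), 2*E,6.75, 3*sqrt( 10 ) ] 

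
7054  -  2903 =4151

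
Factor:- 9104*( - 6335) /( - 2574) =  - 28836920/1287 = - 2^3*  3^(-2 )*5^1*7^1*11^( - 1)*13^(  -  1) * 181^1*569^1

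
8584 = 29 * 296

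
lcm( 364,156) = 1092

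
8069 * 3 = 24207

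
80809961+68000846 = 148810807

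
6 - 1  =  5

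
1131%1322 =1131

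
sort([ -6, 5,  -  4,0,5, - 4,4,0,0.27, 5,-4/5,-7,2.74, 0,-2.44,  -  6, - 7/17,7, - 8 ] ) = [ - 8, - 7,  -  6,-6, - 4 , -4, - 2.44,  -  4/5,  -  7/17, 0 , 0,0, 0.27 , 2.74,4,5,5, 5,7]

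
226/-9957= -226/9957 = - 0.02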